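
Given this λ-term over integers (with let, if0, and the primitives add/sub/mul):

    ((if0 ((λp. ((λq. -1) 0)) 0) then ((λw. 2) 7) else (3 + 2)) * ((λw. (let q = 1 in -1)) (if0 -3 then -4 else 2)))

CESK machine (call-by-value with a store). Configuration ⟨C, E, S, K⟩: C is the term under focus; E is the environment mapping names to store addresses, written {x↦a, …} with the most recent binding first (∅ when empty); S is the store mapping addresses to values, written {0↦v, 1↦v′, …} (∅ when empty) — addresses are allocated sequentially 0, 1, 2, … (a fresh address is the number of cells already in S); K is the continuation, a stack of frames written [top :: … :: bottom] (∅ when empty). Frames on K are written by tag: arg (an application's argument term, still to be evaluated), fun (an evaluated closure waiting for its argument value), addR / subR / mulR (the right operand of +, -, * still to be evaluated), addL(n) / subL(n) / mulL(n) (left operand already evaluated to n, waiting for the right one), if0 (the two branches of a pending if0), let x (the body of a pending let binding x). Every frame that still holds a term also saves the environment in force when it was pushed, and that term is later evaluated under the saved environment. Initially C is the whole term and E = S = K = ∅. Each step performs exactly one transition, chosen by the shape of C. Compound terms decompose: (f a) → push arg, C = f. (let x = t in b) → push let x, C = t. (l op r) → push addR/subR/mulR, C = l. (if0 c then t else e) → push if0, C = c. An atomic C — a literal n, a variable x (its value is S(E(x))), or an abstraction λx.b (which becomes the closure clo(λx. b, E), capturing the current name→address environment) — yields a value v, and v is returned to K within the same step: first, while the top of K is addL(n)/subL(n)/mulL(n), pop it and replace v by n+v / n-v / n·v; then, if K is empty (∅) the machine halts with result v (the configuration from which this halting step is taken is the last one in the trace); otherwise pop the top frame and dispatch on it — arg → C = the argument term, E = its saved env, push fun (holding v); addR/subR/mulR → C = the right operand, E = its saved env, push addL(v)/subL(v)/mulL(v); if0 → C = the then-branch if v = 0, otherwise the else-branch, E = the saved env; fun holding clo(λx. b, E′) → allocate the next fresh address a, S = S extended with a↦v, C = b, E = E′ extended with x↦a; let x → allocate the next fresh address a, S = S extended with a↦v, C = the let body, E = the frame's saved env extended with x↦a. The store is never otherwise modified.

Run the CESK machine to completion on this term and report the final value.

Answer: -5

Machine steps:
t=0: ⟨C=((if0 ((λp. ((λq. -1) 0)) 0) then ((λw. 2) 7) else (3 + 2)) * ((λw. (let q = 1 in -1)) (if0 -3 then -4 else 2))); E=∅; S=∅; K=∅⟩
t=1: ⟨C=(if0 ((λp. ((λq. -1) 0)) 0) then ((λw. 2) 7) else (3 + 2)); E=∅; S=∅; K=[mulR]⟩
t=2: ⟨C=((λp. ((λq. -1) 0)) 0); E=∅; S=∅; K=[if0 :: mulR]⟩
t=3: ⟨C=(λp. ((λq. -1) 0)); E=∅; S=∅; K=[arg :: if0 :: mulR]⟩
t=4: ⟨C=0; E=∅; S=∅; K=[fun :: if0 :: mulR]⟩
t=5: ⟨C=((λq. -1) 0); E={p↦0}; S={0↦0}; K=[if0 :: mulR]⟩
t=6: ⟨C=(λq. -1); E={p↦0}; S={0↦0}; K=[arg :: if0 :: mulR]⟩
t=7: ⟨C=0; E={p↦0}; S={0↦0}; K=[fun :: if0 :: mulR]⟩
t=8: ⟨C=-1; E={q↦1, p↦0}; S={0↦0, 1↦0}; K=[if0 :: mulR]⟩
t=9: ⟨C=(3 + 2); E=∅; S={0↦0, 1↦0}; K=[mulR]⟩
t=10: ⟨C=3; E=∅; S={0↦0, 1↦0}; K=[addR :: mulR]⟩
t=11: ⟨C=2; E=∅; S={0↦0, 1↦0}; K=[addL(3) :: mulR]⟩
t=12: ⟨C=((λw. (let q = 1 in -1)) (if0 -3 then -4 else 2)); E=∅; S={0↦0, 1↦0}; K=[mulL(5)]⟩
t=13: ⟨C=(λw. (let q = 1 in -1)); E=∅; S={0↦0, 1↦0}; K=[arg :: mulL(5)]⟩
t=14: ⟨C=(if0 -3 then -4 else 2); E=∅; S={0↦0, 1↦0}; K=[fun :: mulL(5)]⟩
t=15: ⟨C=-3; E=∅; S={0↦0, 1↦0}; K=[if0 :: fun :: mulL(5)]⟩
t=16: ⟨C=2; E=∅; S={0↦0, 1↦0}; K=[fun :: mulL(5)]⟩
t=17: ⟨C=(let q = 1 in -1); E={w↦2}; S={0↦0, 1↦0, 2↦2}; K=[mulL(5)]⟩
t=18: ⟨C=1; E={w↦2}; S={0↦0, 1↦0, 2↦2}; K=[let q :: mulL(5)]⟩
t=19: ⟨C=-1; E={q↦3, w↦2}; S={0↦0, 1↦0, 2↦2, 3↦1}; K=[mulL(5)]⟩
→ final value -5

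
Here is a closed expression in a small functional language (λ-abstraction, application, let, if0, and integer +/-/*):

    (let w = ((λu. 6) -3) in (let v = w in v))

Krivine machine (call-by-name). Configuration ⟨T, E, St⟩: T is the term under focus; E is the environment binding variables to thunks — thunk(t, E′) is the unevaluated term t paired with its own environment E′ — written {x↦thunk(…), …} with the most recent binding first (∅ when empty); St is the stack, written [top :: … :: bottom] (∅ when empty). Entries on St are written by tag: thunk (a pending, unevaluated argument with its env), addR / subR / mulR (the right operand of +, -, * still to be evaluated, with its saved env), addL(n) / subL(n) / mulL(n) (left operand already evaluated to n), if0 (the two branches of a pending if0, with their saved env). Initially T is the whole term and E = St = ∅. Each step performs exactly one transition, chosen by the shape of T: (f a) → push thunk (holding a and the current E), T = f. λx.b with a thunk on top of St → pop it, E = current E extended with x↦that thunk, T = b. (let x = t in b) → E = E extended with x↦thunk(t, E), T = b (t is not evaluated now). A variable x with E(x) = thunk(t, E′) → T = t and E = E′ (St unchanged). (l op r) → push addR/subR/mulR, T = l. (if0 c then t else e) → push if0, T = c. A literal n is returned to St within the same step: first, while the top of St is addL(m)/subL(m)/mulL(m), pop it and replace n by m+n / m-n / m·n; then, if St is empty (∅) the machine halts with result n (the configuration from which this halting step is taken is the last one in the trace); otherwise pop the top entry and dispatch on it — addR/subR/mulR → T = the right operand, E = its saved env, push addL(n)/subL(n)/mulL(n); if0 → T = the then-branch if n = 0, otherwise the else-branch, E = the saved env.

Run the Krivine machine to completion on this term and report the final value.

step 0: [T=(let w = ((λu. 6) -3) in (let v = w in v)) | E=∅ | St=∅]
step 1: [T=(let v = w in v) | E={w↦thunk(((λu. 6) -3), ∅)} | St=∅]
step 2: [T=v | E={v↦thunk(w, {w↦thunk(((λu. 6) -3), ∅)}), w↦thunk(((λu. 6) -3), ∅)} | St=∅]
step 3: [T=w | E={w↦thunk(((λu. 6) -3), ∅)} | St=∅]
step 4: [T=((λu. 6) -3) | E=∅ | St=∅]
step 5: [T=(λu. 6) | E=∅ | St=[thunk]]
step 6: [T=6 | E={u↦thunk(-3, ∅)} | St=∅]
→ final value 6

Answer: 6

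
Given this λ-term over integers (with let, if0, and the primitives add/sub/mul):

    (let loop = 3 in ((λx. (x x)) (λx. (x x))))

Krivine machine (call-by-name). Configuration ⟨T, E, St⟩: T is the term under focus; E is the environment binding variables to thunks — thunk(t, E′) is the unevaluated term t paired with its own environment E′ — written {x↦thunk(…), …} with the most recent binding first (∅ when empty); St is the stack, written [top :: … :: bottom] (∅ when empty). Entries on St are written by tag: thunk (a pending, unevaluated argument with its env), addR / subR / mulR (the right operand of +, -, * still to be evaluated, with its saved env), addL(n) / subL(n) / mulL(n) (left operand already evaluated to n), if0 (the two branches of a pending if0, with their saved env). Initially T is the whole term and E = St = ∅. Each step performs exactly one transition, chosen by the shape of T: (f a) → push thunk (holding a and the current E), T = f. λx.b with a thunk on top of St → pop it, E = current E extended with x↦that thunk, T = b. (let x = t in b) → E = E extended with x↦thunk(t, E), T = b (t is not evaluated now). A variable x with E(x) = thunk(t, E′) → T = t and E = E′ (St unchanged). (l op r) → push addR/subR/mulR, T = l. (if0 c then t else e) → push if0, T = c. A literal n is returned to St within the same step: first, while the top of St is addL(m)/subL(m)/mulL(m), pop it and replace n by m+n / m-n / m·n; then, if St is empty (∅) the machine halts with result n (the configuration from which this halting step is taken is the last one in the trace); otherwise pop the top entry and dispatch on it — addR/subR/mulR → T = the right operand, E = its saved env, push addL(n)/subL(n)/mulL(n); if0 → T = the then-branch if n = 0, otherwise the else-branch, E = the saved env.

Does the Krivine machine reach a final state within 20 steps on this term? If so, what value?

Answer: DIVERGES (no final state within 20 steps)

Derivation:
0. <T=(let loop = 3 in ((λx. (x x)) (λx. (x x)))), E=∅, St=∅>
1. <T=((λx. (x x)) (λx. (x x))), E={loop↦thunk(3, ∅)}, St=∅>
2. <T=(λx. (x x)), E={loop↦thunk(3, ∅)}, St=[thunk]>
3. <T=(x x), E={x↦thunk((λx. (x x)), {loop↦thunk(3, ∅)}), loop↦thunk(3, ∅)}, St=∅>
4. <T=x, E={x↦thunk((λx. (x x)), {loop↦thunk(3, ∅)}), loop↦thunk(3, ∅)}, St=[thunk]>
5. <T=(λx. (x x)), E={loop↦thunk(3, ∅)}, St=[thunk]>
6. <T=(x x), E={x↦thunk(x, {x↦thunk((λx. (x x)), {loop↦thunk(3, ∅)}), loop↦thunk(3, ∅)}), loop↦thunk(3, ∅)}, St=∅>
7. <T=x, E={x↦thunk(x, {x↦thunk((λx. (x x)), {loop↦thunk(3, ∅)}), loop↦thunk(3, ∅)}), loop↦thunk(3, ∅)}, St=[thunk]>
8. <T=x, E={x↦thunk((λx. (x x)), {loop↦thunk(3, ∅)}), loop↦thunk(3, ∅)}, St=[thunk]>
9. <T=(λx. (x x)), E={loop↦thunk(3, ∅)}, St=[thunk]>
10. <T=(x x), E={x↦thunk(x, {x↦thunk(x, {x↦thunk((λx. (x x)), {loop↦thunk(3, ∅)}), loop↦thunk(3, ∅)}), loop↦thunk(3, ∅)}), loop↦thunk(3, ∅)}, St=∅>
11. <T=x, E={x↦thunk(x, {x↦thunk(x, {x↦thunk((λx. (x x)), {loop↦thunk(3, ∅)}), loop↦thunk(3, ∅)}), loop↦thunk(3, ∅)}), loop↦thunk(3, ∅)}, St=[thunk]>
12. <T=x, E={x↦thunk(x, {x↦thunk((λx. (x x)), {loop↦thunk(3, ∅)}), loop↦thunk(3, ∅)}), loop↦thunk(3, ∅)}, St=[thunk]>
13. <T=x, E={x↦thunk((λx. (x x)), {loop↦thunk(3, ∅)}), loop↦thunk(3, ∅)}, St=[thunk]>
14. <T=(λx. (x x)), E={loop↦thunk(3, ∅)}, St=[thunk]>
15. <T=(x x), E={x↦thunk(x, {x↦thunk(x, {x↦thunk(x, {x↦thunk((λx. (x x)), {loop↦thunk(3, ∅)}), loop↦thunk(3, ∅)}), loop↦thunk(3, ∅)}), loop↦thunk(3, ∅)}), loop↦thunk(3, ∅)}, St=∅>
16. <T=x, E={x↦thunk(x, {x↦thunk(x, {x↦thunk(x, {x↦thunk((λx. (x x)), {loop↦thunk(3, ∅)}), loop↦thunk(3, ∅)}), loop↦thunk(3, ∅)}), loop↦thunk(3, ∅)}), loop↦thunk(3, ∅)}, St=[thunk]>
17. <T=x, E={x↦thunk(x, {x↦thunk(x, {x↦thunk((λx. (x x)), {loop↦thunk(3, ∅)}), loop↦thunk(3, ∅)}), loop↦thunk(3, ∅)}), loop↦thunk(3, ∅)}, St=[thunk]>
18. <T=x, E={x↦thunk(x, {x↦thunk((λx. (x x)), {loop↦thunk(3, ∅)}), loop↦thunk(3, ∅)}), loop↦thunk(3, ∅)}, St=[thunk]>
19. <T=x, E={x↦thunk((λx. (x x)), {loop↦thunk(3, ∅)}), loop↦thunk(3, ∅)}, St=[thunk]>
20. <T=(λx. (x x)), E={loop↦thunk(3, ∅)}, St=[thunk]>
→ 20 transitions taken and the configuration is still not final: no result within 20 steps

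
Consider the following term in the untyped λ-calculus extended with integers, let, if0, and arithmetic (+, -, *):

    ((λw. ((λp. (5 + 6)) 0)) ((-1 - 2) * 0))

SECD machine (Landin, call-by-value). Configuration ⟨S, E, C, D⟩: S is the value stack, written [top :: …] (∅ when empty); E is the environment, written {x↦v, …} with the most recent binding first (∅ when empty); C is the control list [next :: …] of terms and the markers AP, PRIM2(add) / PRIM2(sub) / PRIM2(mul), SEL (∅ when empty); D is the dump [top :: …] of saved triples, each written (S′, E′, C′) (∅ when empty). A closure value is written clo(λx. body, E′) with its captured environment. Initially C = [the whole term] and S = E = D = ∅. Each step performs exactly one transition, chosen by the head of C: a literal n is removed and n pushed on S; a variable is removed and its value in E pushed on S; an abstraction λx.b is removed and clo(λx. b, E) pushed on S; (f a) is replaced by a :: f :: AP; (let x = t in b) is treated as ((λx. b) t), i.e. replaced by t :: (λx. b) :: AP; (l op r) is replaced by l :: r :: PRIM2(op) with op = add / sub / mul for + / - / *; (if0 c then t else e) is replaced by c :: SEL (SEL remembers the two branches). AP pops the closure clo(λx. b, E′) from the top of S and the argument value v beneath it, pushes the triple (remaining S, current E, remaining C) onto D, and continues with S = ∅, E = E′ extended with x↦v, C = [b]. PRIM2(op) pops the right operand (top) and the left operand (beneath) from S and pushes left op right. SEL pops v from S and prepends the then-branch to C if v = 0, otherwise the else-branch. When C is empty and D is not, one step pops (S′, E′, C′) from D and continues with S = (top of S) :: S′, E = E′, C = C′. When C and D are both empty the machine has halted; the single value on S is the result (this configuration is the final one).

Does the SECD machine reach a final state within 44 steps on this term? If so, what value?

Answer: 11

Machine steps:
[0] <S=∅, E=∅, C=[((λw. ((λp. (5 + 6)) 0)) ((-1 - 2) * 0))], D=∅>
[1] <S=∅, E=∅, C=[((-1 - 2) * 0) :: (λw. ((λp. (5 + 6)) 0)) :: AP], D=∅>
[2] <S=∅, E=∅, C=[(-1 - 2) :: 0 :: PRIM2(mul) :: (λw. ((λp. (5 + 6)) 0)) :: AP], D=∅>
[3] <S=∅, E=∅, C=[-1 :: 2 :: PRIM2(sub) :: 0 :: PRIM2(mul) :: (λw. ((λp. (5 + 6)) 0)) :: AP], D=∅>
[4] <S=[-1], E=∅, C=[2 :: PRIM2(sub) :: 0 :: PRIM2(mul) :: (λw. ((λp. (5 + 6)) 0)) :: AP], D=∅>
[5] <S=[2 :: -1], E=∅, C=[PRIM2(sub) :: 0 :: PRIM2(mul) :: (λw. ((λp. (5 + 6)) 0)) :: AP], D=∅>
[6] <S=[-3], E=∅, C=[0 :: PRIM2(mul) :: (λw. ((λp. (5 + 6)) 0)) :: AP], D=∅>
[7] <S=[0 :: -3], E=∅, C=[PRIM2(mul) :: (λw. ((λp. (5 + 6)) 0)) :: AP], D=∅>
[8] <S=[0], E=∅, C=[(λw. ((λp. (5 + 6)) 0)) :: AP], D=∅>
[9] <S=[clo(λw. ((λp. (5 + 6)) 0), ∅) :: 0], E=∅, C=[AP], D=∅>
[10] <S=∅, E={w↦0}, C=[((λp. (5 + 6)) 0)], D=[(∅, ∅, ∅)]>
[11] <S=∅, E={w↦0}, C=[0 :: (λp. (5 + 6)) :: AP], D=[(∅, ∅, ∅)]>
[12] <S=[0], E={w↦0}, C=[(λp. (5 + 6)) :: AP], D=[(∅, ∅, ∅)]>
[13] <S=[clo(λp. (5 + 6), {w↦0}) :: 0], E={w↦0}, C=[AP], D=[(∅, ∅, ∅)]>
[14] <S=∅, E={p↦0, w↦0}, C=[(5 + 6)], D=[(∅, {w↦0}, ∅) :: (∅, ∅, ∅)]>
[15] <S=∅, E={p↦0, w↦0}, C=[5 :: 6 :: PRIM2(add)], D=[(∅, {w↦0}, ∅) :: (∅, ∅, ∅)]>
[16] <S=[5], E={p↦0, w↦0}, C=[6 :: PRIM2(add)], D=[(∅, {w↦0}, ∅) :: (∅, ∅, ∅)]>
[17] <S=[6 :: 5], E={p↦0, w↦0}, C=[PRIM2(add)], D=[(∅, {w↦0}, ∅) :: (∅, ∅, ∅)]>
[18] <S=[11], E={p↦0, w↦0}, C=∅, D=[(∅, {w↦0}, ∅) :: (∅, ∅, ∅)]>
[19] <S=[11], E={w↦0}, C=∅, D=[(∅, ∅, ∅)]>
[20] <S=[11], E=∅, C=∅, D=∅>
→ final value 11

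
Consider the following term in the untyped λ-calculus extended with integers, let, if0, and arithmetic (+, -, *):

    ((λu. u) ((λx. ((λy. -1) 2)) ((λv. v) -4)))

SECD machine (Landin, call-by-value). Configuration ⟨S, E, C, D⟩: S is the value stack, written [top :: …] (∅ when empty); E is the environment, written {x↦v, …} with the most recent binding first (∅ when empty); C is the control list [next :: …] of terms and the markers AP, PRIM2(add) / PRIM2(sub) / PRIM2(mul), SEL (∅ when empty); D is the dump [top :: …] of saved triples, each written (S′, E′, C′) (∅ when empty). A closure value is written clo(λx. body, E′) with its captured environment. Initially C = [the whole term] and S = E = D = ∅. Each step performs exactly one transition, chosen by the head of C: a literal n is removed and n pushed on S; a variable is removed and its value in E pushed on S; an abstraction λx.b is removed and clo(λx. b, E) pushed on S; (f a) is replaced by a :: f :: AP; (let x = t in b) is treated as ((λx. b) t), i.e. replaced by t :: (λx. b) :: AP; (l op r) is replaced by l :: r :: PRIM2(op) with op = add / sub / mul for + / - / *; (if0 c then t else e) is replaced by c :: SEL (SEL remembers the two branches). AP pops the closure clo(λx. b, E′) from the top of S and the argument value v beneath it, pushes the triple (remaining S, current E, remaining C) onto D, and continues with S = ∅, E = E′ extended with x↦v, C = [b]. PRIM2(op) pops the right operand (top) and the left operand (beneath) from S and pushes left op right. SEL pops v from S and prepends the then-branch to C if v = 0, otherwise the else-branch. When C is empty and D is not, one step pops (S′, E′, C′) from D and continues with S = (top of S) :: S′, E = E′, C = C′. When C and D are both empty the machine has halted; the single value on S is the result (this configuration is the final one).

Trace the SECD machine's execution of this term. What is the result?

Answer: -1

Derivation:
0. [S=∅ | E=∅ | C=[((λu. u) ((λx. ((λy. -1) 2)) ((λv. v) -4)))] | D=∅]
1. [S=∅ | E=∅ | C=[((λx. ((λy. -1) 2)) ((λv. v) -4)) :: (λu. u) :: AP] | D=∅]
2. [S=∅ | E=∅ | C=[((λv. v) -4) :: (λx. ((λy. -1) 2)) :: AP :: (λu. u) :: AP] | D=∅]
3. [S=∅ | E=∅ | C=[-4 :: (λv. v) :: AP :: (λx. ((λy. -1) 2)) :: AP :: (λu. u) :: AP] | D=∅]
4. [S=[-4] | E=∅ | C=[(λv. v) :: AP :: (λx. ((λy. -1) 2)) :: AP :: (λu. u) :: AP] | D=∅]
5. [S=[clo(λv. v, ∅) :: -4] | E=∅ | C=[AP :: (λx. ((λy. -1) 2)) :: AP :: (λu. u) :: AP] | D=∅]
6. [S=∅ | E={v↦-4} | C=[v] | D=[(∅, ∅, [(λx. ((λy. -1) 2)) :: AP :: (λu. u) :: AP])]]
7. [S=[-4] | E={v↦-4} | C=∅ | D=[(∅, ∅, [(λx. ((λy. -1) 2)) :: AP :: (λu. u) :: AP])]]
8. [S=[-4] | E=∅ | C=[(λx. ((λy. -1) 2)) :: AP :: (λu. u) :: AP] | D=∅]
9. [S=[clo(λx. ((λy. -1) 2), ∅) :: -4] | E=∅ | C=[AP :: (λu. u) :: AP] | D=∅]
10. [S=∅ | E={x↦-4} | C=[((λy. -1) 2)] | D=[(∅, ∅, [(λu. u) :: AP])]]
11. [S=∅ | E={x↦-4} | C=[2 :: (λy. -1) :: AP] | D=[(∅, ∅, [(λu. u) :: AP])]]
12. [S=[2] | E={x↦-4} | C=[(λy. -1) :: AP] | D=[(∅, ∅, [(λu. u) :: AP])]]
13. [S=[clo(λy. -1, {x↦-4}) :: 2] | E={x↦-4} | C=[AP] | D=[(∅, ∅, [(λu. u) :: AP])]]
14. [S=∅ | E={y↦2, x↦-4} | C=[-1] | D=[(∅, {x↦-4}, ∅) :: (∅, ∅, [(λu. u) :: AP])]]
15. [S=[-1] | E={y↦2, x↦-4} | C=∅ | D=[(∅, {x↦-4}, ∅) :: (∅, ∅, [(λu. u) :: AP])]]
16. [S=[-1] | E={x↦-4} | C=∅ | D=[(∅, ∅, [(λu. u) :: AP])]]
17. [S=[-1] | E=∅ | C=[(λu. u) :: AP] | D=∅]
18. [S=[clo(λu. u, ∅) :: -1] | E=∅ | C=[AP] | D=∅]
19. [S=∅ | E={u↦-1} | C=[u] | D=[(∅, ∅, ∅)]]
20. [S=[-1] | E={u↦-1} | C=∅ | D=[(∅, ∅, ∅)]]
21. [S=[-1] | E=∅ | C=∅ | D=∅]
→ final value -1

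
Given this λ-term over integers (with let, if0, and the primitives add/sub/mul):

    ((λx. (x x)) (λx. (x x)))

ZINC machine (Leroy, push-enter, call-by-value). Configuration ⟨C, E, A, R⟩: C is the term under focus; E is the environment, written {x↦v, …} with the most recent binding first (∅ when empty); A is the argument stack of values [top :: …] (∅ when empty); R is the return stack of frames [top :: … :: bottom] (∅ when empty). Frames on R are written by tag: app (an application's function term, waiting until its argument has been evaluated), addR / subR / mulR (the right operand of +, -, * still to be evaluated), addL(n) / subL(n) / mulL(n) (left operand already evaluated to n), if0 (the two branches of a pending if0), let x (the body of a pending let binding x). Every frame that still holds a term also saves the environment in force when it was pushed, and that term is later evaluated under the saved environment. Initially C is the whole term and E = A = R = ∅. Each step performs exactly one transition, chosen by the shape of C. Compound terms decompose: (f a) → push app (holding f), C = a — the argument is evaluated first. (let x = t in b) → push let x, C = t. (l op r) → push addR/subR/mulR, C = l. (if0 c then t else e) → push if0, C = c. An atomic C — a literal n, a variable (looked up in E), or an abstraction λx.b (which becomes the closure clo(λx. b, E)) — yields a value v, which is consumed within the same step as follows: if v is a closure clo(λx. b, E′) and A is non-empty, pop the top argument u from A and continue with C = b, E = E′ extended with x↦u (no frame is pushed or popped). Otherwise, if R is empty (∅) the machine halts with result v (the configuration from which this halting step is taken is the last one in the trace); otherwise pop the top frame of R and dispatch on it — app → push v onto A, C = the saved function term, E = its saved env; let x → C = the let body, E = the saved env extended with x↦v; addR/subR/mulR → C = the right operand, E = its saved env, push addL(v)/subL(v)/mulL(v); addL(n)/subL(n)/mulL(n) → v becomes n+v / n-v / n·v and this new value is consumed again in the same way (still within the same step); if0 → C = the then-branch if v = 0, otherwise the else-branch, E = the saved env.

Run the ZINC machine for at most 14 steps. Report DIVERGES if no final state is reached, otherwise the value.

t=0: <C=((λx. (x x)) (λx. (x x))), E=∅, A=∅, R=∅>
t=1: <C=(λx. (x x)), E=∅, A=∅, R=[app]>
t=2: <C=(λx. (x x)), E=∅, A=[clo(λx. (x x), ∅)], R=∅>
t=3: <C=(x x), E={x↦clo(λx. (x x), ∅)}, A=∅, R=∅>
t=4: <C=x, E={x↦clo(λx. (x x), ∅)}, A=∅, R=[app]>
t=5: <C=x, E={x↦clo(λx. (x x), ∅)}, A=[clo(λx. (x x), ∅)], R=∅>
… configuration repeats with period 3 (steps 3–5 recur indefinitely) …

Answer: DIVERGES (no final state within 14 steps)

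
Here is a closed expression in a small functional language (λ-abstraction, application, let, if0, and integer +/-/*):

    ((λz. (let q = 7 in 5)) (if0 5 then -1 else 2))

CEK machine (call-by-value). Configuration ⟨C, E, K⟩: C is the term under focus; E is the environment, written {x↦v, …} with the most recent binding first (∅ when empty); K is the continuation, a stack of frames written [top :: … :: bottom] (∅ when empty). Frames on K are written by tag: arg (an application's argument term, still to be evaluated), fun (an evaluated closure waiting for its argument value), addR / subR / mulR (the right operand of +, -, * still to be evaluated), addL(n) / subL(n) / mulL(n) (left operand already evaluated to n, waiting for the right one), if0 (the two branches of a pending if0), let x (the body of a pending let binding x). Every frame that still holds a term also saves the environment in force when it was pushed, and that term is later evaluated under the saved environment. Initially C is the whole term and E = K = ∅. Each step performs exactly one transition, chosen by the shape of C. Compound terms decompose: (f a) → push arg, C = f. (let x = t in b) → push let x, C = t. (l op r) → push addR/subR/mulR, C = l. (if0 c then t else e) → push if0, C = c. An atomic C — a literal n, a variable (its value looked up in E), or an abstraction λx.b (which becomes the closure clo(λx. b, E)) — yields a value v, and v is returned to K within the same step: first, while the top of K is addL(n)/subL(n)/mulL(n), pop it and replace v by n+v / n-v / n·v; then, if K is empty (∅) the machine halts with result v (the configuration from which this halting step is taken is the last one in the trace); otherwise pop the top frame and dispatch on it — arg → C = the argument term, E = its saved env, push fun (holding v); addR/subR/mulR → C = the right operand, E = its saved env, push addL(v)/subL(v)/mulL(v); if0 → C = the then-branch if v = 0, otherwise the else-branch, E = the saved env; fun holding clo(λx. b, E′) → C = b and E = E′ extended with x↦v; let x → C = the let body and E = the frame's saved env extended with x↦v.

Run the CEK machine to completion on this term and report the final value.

[0] [C=((λz. (let q = 7 in 5)) (if0 5 then -1 else 2)) | E=∅ | K=∅]
[1] [C=(λz. (let q = 7 in 5)) | E=∅ | K=[arg]]
[2] [C=(if0 5 then -1 else 2) | E=∅ | K=[fun]]
[3] [C=5 | E=∅ | K=[if0 :: fun]]
[4] [C=2 | E=∅ | K=[fun]]
[5] [C=(let q = 7 in 5) | E={z↦2} | K=∅]
[6] [C=7 | E={z↦2} | K=[let q]]
[7] [C=5 | E={q↦7, z↦2} | K=∅]
→ final value 5

Answer: 5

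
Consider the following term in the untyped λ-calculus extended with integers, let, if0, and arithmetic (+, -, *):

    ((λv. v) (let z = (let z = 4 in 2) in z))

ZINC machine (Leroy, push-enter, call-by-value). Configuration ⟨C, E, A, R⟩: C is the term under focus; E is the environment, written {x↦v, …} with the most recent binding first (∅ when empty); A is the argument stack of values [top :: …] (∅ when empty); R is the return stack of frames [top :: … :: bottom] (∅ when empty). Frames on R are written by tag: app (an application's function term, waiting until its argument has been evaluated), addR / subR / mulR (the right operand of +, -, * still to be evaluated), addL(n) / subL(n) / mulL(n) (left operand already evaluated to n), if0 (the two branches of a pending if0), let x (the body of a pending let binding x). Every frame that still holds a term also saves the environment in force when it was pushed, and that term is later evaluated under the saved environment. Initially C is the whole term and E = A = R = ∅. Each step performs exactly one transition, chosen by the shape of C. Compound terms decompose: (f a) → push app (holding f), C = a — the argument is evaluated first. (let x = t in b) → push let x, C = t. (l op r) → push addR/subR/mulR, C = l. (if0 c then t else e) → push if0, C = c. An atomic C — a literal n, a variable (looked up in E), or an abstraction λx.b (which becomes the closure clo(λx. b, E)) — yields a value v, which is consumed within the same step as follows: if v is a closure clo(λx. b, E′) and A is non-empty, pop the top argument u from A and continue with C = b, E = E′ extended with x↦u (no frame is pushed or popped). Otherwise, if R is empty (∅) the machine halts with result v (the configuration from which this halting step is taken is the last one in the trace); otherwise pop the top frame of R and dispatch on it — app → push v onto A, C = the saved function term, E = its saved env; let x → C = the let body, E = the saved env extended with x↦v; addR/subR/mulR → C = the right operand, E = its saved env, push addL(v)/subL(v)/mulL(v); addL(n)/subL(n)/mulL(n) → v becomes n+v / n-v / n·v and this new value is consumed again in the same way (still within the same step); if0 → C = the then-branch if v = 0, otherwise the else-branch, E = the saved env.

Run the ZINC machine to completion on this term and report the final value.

step 0: [C=((λv. v) (let z = (let z = 4 in 2) in z)) | E=∅ | A=∅ | R=∅]
step 1: [C=(let z = (let z = 4 in 2) in z) | E=∅ | A=∅ | R=[app]]
step 2: [C=(let z = 4 in 2) | E=∅ | A=∅ | R=[let z :: app]]
step 3: [C=4 | E=∅ | A=∅ | R=[let z :: let z :: app]]
step 4: [C=2 | E={z↦4} | A=∅ | R=[let z :: app]]
step 5: [C=z | E={z↦2} | A=∅ | R=[app]]
step 6: [C=(λv. v) | E=∅ | A=[2] | R=∅]
step 7: [C=v | E={v↦2} | A=∅ | R=∅]
→ final value 2

Answer: 2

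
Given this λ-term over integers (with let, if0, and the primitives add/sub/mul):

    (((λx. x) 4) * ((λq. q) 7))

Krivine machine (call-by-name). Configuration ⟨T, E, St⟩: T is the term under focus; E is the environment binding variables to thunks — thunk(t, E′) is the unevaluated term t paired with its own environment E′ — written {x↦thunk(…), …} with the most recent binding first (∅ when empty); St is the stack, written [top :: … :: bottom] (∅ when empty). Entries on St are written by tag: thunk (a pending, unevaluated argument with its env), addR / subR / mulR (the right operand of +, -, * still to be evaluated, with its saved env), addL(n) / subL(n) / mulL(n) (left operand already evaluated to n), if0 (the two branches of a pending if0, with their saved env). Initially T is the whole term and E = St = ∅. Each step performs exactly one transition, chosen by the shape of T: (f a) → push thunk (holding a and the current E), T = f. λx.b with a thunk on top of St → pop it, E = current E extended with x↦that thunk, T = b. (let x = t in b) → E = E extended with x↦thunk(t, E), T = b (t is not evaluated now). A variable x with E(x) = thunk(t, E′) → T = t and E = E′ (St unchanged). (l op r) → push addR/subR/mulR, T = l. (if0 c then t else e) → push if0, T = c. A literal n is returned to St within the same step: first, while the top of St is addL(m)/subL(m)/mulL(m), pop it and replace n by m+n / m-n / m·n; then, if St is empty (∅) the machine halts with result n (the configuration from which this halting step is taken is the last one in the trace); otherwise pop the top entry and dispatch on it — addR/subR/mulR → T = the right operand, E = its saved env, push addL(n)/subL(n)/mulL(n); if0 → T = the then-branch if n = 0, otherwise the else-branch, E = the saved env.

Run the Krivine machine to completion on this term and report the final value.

Answer: 28

Machine steps:
[0] ⟨T=(((λx. x) 4) * ((λq. q) 7)); E=∅; St=∅⟩
[1] ⟨T=((λx. x) 4); E=∅; St=[mulR]⟩
[2] ⟨T=(λx. x); E=∅; St=[thunk :: mulR]⟩
[3] ⟨T=x; E={x↦thunk(4, ∅)}; St=[mulR]⟩
[4] ⟨T=4; E=∅; St=[mulR]⟩
[5] ⟨T=((λq. q) 7); E=∅; St=[mulL(4)]⟩
[6] ⟨T=(λq. q); E=∅; St=[thunk :: mulL(4)]⟩
[7] ⟨T=q; E={q↦thunk(7, ∅)}; St=[mulL(4)]⟩
[8] ⟨T=7; E=∅; St=[mulL(4)]⟩
→ final value 28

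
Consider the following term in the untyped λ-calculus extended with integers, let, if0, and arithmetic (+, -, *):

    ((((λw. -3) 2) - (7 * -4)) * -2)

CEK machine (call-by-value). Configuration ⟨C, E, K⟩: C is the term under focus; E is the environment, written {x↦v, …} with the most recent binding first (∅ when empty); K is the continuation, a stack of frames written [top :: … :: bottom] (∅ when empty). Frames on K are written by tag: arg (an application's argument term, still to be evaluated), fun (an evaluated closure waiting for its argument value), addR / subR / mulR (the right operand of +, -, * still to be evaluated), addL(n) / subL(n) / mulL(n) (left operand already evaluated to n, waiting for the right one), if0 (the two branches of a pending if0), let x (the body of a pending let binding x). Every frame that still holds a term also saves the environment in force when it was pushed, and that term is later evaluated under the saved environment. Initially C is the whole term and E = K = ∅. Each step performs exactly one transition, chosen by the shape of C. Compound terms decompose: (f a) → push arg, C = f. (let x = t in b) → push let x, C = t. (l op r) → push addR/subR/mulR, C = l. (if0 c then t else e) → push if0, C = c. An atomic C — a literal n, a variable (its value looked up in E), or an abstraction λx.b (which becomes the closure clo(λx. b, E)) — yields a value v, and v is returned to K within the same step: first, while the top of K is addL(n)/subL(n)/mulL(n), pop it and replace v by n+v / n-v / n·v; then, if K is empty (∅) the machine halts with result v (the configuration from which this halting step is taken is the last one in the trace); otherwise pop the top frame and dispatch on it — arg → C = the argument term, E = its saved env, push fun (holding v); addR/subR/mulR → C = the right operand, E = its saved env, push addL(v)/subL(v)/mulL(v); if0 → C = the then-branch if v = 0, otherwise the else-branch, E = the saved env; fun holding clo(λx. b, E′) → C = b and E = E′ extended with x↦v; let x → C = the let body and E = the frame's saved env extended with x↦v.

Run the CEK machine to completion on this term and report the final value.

Answer: -50

Machine steps:
[0] [C=((((λw. -3) 2) - (7 * -4)) * -2) | E=∅ | K=∅]
[1] [C=(((λw. -3) 2) - (7 * -4)) | E=∅ | K=[mulR]]
[2] [C=((λw. -3) 2) | E=∅ | K=[subR :: mulR]]
[3] [C=(λw. -3) | E=∅ | K=[arg :: subR :: mulR]]
[4] [C=2 | E=∅ | K=[fun :: subR :: mulR]]
[5] [C=-3 | E={w↦2} | K=[subR :: mulR]]
[6] [C=(7 * -4) | E=∅ | K=[subL(-3) :: mulR]]
[7] [C=7 | E=∅ | K=[mulR :: subL(-3) :: mulR]]
[8] [C=-4 | E=∅ | K=[mulL(7) :: subL(-3) :: mulR]]
[9] [C=-2 | E=∅ | K=[mulL(25)]]
→ final value -50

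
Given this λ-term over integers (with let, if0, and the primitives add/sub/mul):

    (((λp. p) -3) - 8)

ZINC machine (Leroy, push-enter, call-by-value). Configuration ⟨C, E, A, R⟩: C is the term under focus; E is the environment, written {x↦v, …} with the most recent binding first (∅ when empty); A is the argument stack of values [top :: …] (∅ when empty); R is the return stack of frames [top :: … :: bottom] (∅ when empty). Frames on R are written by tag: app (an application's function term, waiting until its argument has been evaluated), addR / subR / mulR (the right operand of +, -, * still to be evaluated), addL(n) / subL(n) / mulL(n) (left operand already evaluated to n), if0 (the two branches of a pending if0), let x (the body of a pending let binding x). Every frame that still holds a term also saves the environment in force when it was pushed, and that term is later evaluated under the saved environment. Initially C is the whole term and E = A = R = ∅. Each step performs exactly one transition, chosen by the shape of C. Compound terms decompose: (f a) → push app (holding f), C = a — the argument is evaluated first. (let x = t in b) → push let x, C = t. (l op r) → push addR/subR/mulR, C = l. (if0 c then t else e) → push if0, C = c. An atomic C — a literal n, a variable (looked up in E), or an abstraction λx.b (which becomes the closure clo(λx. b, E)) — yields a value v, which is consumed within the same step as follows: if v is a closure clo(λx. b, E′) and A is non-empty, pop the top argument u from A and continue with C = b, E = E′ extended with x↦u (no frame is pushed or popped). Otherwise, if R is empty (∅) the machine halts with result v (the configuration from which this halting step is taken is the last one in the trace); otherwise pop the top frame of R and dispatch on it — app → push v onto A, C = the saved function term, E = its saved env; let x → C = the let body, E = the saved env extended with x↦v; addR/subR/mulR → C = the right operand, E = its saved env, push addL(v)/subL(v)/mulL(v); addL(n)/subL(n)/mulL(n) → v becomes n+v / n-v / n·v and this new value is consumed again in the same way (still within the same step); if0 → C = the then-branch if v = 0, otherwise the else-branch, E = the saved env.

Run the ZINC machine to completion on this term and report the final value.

0. ⟨C=(((λp. p) -3) - 8); E=∅; A=∅; R=∅⟩
1. ⟨C=((λp. p) -3); E=∅; A=∅; R=[subR]⟩
2. ⟨C=-3; E=∅; A=∅; R=[app :: subR]⟩
3. ⟨C=(λp. p); E=∅; A=[-3]; R=[subR]⟩
4. ⟨C=p; E={p↦-3}; A=∅; R=[subR]⟩
5. ⟨C=8; E=∅; A=∅; R=[subL(-3)]⟩
→ final value -11

Answer: -11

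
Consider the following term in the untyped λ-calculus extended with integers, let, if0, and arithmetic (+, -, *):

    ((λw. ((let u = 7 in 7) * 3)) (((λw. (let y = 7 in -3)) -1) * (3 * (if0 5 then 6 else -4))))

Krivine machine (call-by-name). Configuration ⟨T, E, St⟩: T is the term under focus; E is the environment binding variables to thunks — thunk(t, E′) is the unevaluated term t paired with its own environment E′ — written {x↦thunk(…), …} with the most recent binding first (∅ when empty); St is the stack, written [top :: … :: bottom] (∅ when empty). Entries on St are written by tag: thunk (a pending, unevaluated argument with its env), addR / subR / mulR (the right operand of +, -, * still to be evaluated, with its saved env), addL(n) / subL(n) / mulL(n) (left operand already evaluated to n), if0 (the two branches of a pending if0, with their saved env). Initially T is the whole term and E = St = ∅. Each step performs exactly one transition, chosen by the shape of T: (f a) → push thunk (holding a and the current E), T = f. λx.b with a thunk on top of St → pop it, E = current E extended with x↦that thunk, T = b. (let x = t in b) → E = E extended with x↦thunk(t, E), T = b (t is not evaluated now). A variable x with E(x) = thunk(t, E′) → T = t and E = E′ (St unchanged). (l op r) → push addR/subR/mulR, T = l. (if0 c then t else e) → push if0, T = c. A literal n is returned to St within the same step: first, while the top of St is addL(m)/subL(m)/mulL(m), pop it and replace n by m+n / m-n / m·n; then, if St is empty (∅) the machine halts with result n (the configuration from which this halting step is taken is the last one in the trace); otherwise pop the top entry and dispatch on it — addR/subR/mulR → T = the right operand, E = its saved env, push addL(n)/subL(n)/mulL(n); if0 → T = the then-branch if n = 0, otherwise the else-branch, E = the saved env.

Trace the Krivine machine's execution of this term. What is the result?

t=0: <T=((λw. ((let u = 7 in 7) * 3)) (((λw. (let y = 7 in -3)) -1) * (3 * (if0 5 then 6 else -4)))), E=∅, St=∅>
t=1: <T=(λw. ((let u = 7 in 7) * 3)), E=∅, St=[thunk]>
t=2: <T=((let u = 7 in 7) * 3), E={w↦thunk((((λw. (let y = 7 in -3)) -1) * (3 * (if0 5 then 6 else -4))), ∅)}, St=∅>
t=3: <T=(let u = 7 in 7), E={w↦thunk((((λw. (let y = 7 in -3)) -1) * (3 * (if0 5 then 6 else -4))), ∅)}, St=[mulR]>
t=4: <T=7, E={u↦thunk(7, {w↦thunk((((λw. (let y = 7 in -3)) -1) * (3 * (if0 5 then 6 else -4))), ∅)}), w↦thunk((((λw. (let y = 7 in -3)) -1) * (3 * (if0 5 then 6 else -4))), ∅)}, St=[mulR]>
t=5: <T=3, E={w↦thunk((((λw. (let y = 7 in -3)) -1) * (3 * (if0 5 then 6 else -4))), ∅)}, St=[mulL(7)]>
→ final value 21

Answer: 21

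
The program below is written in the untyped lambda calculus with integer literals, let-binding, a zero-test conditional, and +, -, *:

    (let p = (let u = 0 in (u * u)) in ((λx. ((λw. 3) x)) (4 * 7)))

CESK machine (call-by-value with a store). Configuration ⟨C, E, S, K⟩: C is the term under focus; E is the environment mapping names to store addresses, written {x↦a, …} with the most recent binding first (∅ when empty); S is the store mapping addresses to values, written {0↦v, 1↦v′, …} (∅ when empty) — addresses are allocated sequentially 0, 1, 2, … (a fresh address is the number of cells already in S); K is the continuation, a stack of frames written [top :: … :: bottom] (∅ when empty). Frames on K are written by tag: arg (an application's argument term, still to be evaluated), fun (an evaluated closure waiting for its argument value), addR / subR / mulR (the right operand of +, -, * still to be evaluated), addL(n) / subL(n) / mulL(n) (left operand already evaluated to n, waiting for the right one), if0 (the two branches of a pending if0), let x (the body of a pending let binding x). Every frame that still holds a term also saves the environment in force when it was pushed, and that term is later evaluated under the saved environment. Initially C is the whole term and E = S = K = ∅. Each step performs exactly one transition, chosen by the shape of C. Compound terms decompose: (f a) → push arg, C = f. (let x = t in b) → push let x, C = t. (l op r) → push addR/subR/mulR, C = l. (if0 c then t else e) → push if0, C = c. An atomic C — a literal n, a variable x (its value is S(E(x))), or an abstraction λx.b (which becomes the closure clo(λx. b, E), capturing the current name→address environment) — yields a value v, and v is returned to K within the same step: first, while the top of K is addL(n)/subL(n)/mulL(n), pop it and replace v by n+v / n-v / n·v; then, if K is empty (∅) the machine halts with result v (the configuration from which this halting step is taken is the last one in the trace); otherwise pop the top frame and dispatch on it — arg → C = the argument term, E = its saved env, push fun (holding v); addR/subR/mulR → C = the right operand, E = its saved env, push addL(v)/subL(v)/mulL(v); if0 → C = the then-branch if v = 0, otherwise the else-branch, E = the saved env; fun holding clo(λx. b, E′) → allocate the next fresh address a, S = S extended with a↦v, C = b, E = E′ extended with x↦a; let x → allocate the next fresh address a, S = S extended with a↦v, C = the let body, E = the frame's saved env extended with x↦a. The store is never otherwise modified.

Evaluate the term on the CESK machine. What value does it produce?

Answer: 3

Derivation:
0. ⟨C=(let p = (let u = 0 in (u * u)) in ((λx. ((λw. 3) x)) (4 * 7))); E=∅; S=∅; K=∅⟩
1. ⟨C=(let u = 0 in (u * u)); E=∅; S=∅; K=[let p]⟩
2. ⟨C=0; E=∅; S=∅; K=[let u :: let p]⟩
3. ⟨C=(u * u); E={u↦0}; S={0↦0}; K=[let p]⟩
4. ⟨C=u; E={u↦0}; S={0↦0}; K=[mulR :: let p]⟩
5. ⟨C=u; E={u↦0}; S={0↦0}; K=[mulL(0) :: let p]⟩
6. ⟨C=((λx. ((λw. 3) x)) (4 * 7)); E={p↦1}; S={0↦0, 1↦0}; K=∅⟩
7. ⟨C=(λx. ((λw. 3) x)); E={p↦1}; S={0↦0, 1↦0}; K=[arg]⟩
8. ⟨C=(4 * 7); E={p↦1}; S={0↦0, 1↦0}; K=[fun]⟩
9. ⟨C=4; E={p↦1}; S={0↦0, 1↦0}; K=[mulR :: fun]⟩
10. ⟨C=7; E={p↦1}; S={0↦0, 1↦0}; K=[mulL(4) :: fun]⟩
11. ⟨C=((λw. 3) x); E={x↦2, p↦1}; S={0↦0, 1↦0, 2↦28}; K=∅⟩
12. ⟨C=(λw. 3); E={x↦2, p↦1}; S={0↦0, 1↦0, 2↦28}; K=[arg]⟩
13. ⟨C=x; E={x↦2, p↦1}; S={0↦0, 1↦0, 2↦28}; K=[fun]⟩
14. ⟨C=3; E={w↦3, x↦2, p↦1}; S={0↦0, 1↦0, 2↦28, 3↦28}; K=∅⟩
→ final value 3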